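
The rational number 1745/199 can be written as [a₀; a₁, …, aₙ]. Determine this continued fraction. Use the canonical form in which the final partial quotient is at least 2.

[8; 1, 3, 3, 15]

1745 = 8·199 + 153, so a_0 = 8
199 = 1·153 + 46, so a_1 = 1
153 = 3·46 + 15, so a_2 = 3
46 = 3·15 + 1, so a_3 = 3
15 = 15·1 + 0, so a_4 = 15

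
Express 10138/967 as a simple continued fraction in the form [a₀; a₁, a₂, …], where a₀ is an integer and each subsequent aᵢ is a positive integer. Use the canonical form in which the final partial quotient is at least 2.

[10; 2, 15, 10, 3]

⌊10138/967⌋ = 10, remainder 468
⌊967/468⌋ = 2, remainder 31
⌊468/31⌋ = 15, remainder 3
⌊31/3⌋ = 10, remainder 1
⌊3/1⌋ = 3, remainder 0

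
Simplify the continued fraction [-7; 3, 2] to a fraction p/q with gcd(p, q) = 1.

Start with 2.
3 + 1/(2/1) = 3 + 1/2 = 7/2
-7 + 1/(7/2) = -7 + 2/7 = -47/7

-47/7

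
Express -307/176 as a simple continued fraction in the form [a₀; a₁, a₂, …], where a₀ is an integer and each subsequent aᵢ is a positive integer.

[-2; 3, 1, 10, 4]

Repeatedly divide and take the remainder:
-307 = -2·176 + 45, so a_0 = -2
176 = 3·45 + 41, so a_1 = 3
45 = 1·41 + 4, so a_2 = 1
41 = 10·4 + 1, so a_3 = 10
4 = 4·1 + 0, so a_4 = 4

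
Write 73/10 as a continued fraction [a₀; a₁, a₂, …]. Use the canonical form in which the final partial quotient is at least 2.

⌊73/10⌋ = 7, remainder 3
⌊10/3⌋ = 3, remainder 1
⌊3/1⌋ = 3, remainder 0

[7; 3, 3]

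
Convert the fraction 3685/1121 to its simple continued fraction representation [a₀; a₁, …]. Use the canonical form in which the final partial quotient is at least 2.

⌊3685/1121⌋ = 3, remainder 322
⌊1121/322⌋ = 3, remainder 155
⌊322/155⌋ = 2, remainder 12
⌊155/12⌋ = 12, remainder 11
⌊12/11⌋ = 1, remainder 1
⌊11/1⌋ = 11, remainder 0

[3; 3, 2, 12, 1, 11]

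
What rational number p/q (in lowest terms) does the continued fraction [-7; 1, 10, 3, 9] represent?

-1930/317

a_0 = -7: -7/1
a_1 = 1: -6/1
a_2 = 10: -67/11
a_3 = 3: -207/34
a_4 = 9: -1930/317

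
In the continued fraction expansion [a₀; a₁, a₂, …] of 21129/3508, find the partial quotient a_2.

3

21129 = 6·3508 + 81, so a_0 = 6
3508 = 43·81 + 25, so a_1 = 43
81 = 3·25 + 6, so a_2 = 3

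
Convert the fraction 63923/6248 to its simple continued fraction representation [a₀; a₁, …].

[10; 4, 3, 31, 1, 2, 1, 3]

63923 = 10·6248 + 1443, so a_0 = 10
6248 = 4·1443 + 476, so a_1 = 4
1443 = 3·476 + 15, so a_2 = 3
476 = 31·15 + 11, so a_3 = 31
15 = 1·11 + 4, so a_4 = 1
11 = 2·4 + 3, so a_5 = 2
4 = 1·3 + 1, so a_6 = 1
3 = 3·1 + 0, so a_7 = 3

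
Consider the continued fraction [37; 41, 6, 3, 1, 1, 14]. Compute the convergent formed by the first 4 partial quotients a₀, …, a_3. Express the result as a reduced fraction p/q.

Start with 3.
6 + 1/(3/1) = 6 + 1/3 = 19/3
41 + 1/(19/3) = 41 + 3/19 = 782/19
37 + 1/(782/19) = 37 + 19/782 = 28953/782

28953/782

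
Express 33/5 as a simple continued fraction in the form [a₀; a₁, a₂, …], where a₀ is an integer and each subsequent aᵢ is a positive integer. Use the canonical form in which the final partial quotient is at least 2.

33 = 6·5 + 3, so a_0 = 6
5 = 1·3 + 2, so a_1 = 1
3 = 1·2 + 1, so a_2 = 1
2 = 2·1 + 0, so a_3 = 2

[6; 1, 1, 2]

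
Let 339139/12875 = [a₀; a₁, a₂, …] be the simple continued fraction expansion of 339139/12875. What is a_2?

Repeatedly divide and take the remainder:
339139 ÷ 12875 → quotient 26, remainder 4389
12875 ÷ 4389 → quotient 2, remainder 4097
4389 ÷ 4097 → quotient 1, remainder 292

1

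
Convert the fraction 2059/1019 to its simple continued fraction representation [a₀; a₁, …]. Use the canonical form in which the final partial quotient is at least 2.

[2; 48, 1, 1, 10]

Apply division with remainder until the remainder is 0:
2059 = 2·1019 + 21, so a_0 = 2
1019 = 48·21 + 11, so a_1 = 48
21 = 1·11 + 10, so a_2 = 1
11 = 1·10 + 1, so a_3 = 1
10 = 10·1 + 0, so a_4 = 10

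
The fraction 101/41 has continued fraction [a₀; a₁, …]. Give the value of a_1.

2

Repeatedly divide and take the remainder:
101 = 2·41 + 19, so a_0 = 2
41 = 2·19 + 3, so a_1 = 2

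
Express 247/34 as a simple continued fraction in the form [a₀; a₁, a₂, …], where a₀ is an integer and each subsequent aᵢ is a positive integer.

[7; 3, 1, 3, 2]

Apply division with remainder until the remainder is 0:
247 ÷ 34 → quotient 7, remainder 9
34 ÷ 9 → quotient 3, remainder 7
9 ÷ 7 → quotient 1, remainder 2
7 ÷ 2 → quotient 3, remainder 1
2 ÷ 1 → quotient 2, remainder 0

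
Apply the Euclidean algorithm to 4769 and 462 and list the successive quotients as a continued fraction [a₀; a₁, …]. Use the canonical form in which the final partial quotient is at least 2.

Repeatedly divide and take the remainder:
⌊4769/462⌋ = 10, remainder 149
⌊462/149⌋ = 3, remainder 15
⌊149/15⌋ = 9, remainder 14
⌊15/14⌋ = 1, remainder 1
⌊14/1⌋ = 14, remainder 0

[10; 3, 9, 1, 14]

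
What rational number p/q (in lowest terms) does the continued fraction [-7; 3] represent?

a_0 = -7: -7/1
a_1 = 3: -20/3

-20/3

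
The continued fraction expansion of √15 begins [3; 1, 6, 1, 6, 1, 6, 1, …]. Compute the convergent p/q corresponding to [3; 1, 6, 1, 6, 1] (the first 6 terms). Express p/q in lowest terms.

244/63

Compute successive convergents:
a_0 = 3: 3/1
a_1 = 1: 4/1
a_2 = 6: 27/7
a_3 = 1: 31/8
a_4 = 6: 213/55
a_5 = 1: 244/63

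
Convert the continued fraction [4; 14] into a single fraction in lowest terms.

a_0 = 4: 4/1
a_1 = 14: 57/14

57/14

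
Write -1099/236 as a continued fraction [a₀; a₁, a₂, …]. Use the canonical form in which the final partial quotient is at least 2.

[-5; 2, 1, 10, 1, 1, 3]

-1099 ÷ 236 → quotient -5, remainder 81
236 ÷ 81 → quotient 2, remainder 74
81 ÷ 74 → quotient 1, remainder 7
74 ÷ 7 → quotient 10, remainder 4
7 ÷ 4 → quotient 1, remainder 3
4 ÷ 3 → quotient 1, remainder 1
3 ÷ 1 → quotient 3, remainder 0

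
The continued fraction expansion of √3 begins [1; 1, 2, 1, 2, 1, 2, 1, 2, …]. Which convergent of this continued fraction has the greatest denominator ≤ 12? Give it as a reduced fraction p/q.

a_0 = 1: 1/1  (≤ bound)
a_1 = 1: 2/1  (≤ bound)
a_2 = 2: 5/3  (≤ bound)
a_3 = 1: 7/4  (≤ bound)
a_4 = 2: 19/11  (≤ bound)
a_5 = 1: 26/15  (> 12, stop)

19/11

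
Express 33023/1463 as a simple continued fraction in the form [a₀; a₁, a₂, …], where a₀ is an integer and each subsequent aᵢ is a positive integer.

[22; 1, 1, 2, 1, 29, 7]

33023 = 22·1463 + 837, so a_0 = 22
1463 = 1·837 + 626, so a_1 = 1
837 = 1·626 + 211, so a_2 = 1
626 = 2·211 + 204, so a_3 = 2
211 = 1·204 + 7, so a_4 = 1
204 = 29·7 + 1, so a_5 = 29
7 = 7·1 + 0, so a_6 = 7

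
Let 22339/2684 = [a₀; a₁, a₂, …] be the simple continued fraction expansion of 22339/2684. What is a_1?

⌊22339/2684⌋ = 8, remainder 867
⌊2684/867⌋ = 3, remainder 83

3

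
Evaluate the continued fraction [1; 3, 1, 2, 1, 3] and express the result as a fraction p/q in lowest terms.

Start with 3.
1 + 1/(3/1) = 1 + 1/3 = 4/3
2 + 1/(4/3) = 2 + 3/4 = 11/4
1 + 1/(11/4) = 1 + 4/11 = 15/11
3 + 1/(15/11) = 3 + 11/15 = 56/15
1 + 1/(56/15) = 1 + 15/56 = 71/56

71/56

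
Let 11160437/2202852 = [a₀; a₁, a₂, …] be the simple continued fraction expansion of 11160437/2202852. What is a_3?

2

11160437 ÷ 2202852 → quotient 5, remainder 146177
2202852 ÷ 146177 → quotient 15, remainder 10197
146177 ÷ 10197 → quotient 14, remainder 3419
10197 ÷ 3419 → quotient 2, remainder 3359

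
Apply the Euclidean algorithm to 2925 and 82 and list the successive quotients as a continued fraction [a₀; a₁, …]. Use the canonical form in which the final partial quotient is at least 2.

Repeatedly divide and take the remainder:
⌊2925/82⌋ = 35, remainder 55
⌊82/55⌋ = 1, remainder 27
⌊55/27⌋ = 2, remainder 1
⌊27/1⌋ = 27, remainder 0

[35; 1, 2, 27]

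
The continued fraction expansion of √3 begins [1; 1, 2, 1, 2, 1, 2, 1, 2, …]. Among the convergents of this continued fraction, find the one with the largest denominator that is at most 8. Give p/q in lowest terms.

7/4

a_0 = 1: 1/1  (≤ bound)
a_1 = 1: 2/1  (≤ bound)
a_2 = 2: 5/3  (≤ bound)
a_3 = 1: 7/4  (≤ bound)
a_4 = 2: 19/11  (> 8, stop)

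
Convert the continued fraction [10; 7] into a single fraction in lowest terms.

71/7

Work from the innermost term outward:
Start with 7.
10 + 1/(7/1) = 10 + 1/7 = 71/7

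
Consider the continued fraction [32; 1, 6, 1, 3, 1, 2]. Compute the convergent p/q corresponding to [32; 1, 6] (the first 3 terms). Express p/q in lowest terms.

230/7

Work from the innermost term outward:
Start with 6.
1 + 1/(6/1) = 1 + 1/6 = 7/6
32 + 1/(7/6) = 32 + 6/7 = 230/7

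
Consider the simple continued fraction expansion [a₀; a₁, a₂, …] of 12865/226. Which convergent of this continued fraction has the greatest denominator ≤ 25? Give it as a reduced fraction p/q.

740/13

a_0 = 56: 56/1  (≤ bound)
a_1 = 1: 57/1  (≤ bound)
a_2 = 12: 740/13  (≤ bound)
a_3 = 3: 2277/40  (> 25, stop)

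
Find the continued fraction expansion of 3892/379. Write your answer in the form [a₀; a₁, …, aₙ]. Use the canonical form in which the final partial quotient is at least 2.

⌊3892/379⌋ = 10, remainder 102
⌊379/102⌋ = 3, remainder 73
⌊102/73⌋ = 1, remainder 29
⌊73/29⌋ = 2, remainder 15
⌊29/15⌋ = 1, remainder 14
⌊15/14⌋ = 1, remainder 1
⌊14/1⌋ = 14, remainder 0

[10; 3, 1, 2, 1, 1, 14]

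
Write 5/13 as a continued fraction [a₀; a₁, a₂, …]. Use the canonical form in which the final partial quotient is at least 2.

[0; 2, 1, 1, 2]

Apply division with remainder until the remainder is 0:
5 = 0·13 + 5, so a_0 = 0
13 = 2·5 + 3, so a_1 = 2
5 = 1·3 + 2, so a_2 = 1
3 = 1·2 + 1, so a_3 = 1
2 = 2·1 + 0, so a_4 = 2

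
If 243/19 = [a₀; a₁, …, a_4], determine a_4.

3

243 = 12·19 + 15, so a_0 = 12
19 = 1·15 + 4, so a_1 = 1
15 = 3·4 + 3, so a_2 = 3
4 = 1·3 + 1, so a_3 = 1
3 = 3·1 + 0, so a_4 = 3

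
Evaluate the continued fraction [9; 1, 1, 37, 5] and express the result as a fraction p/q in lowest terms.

a_0 = 9: 9/1
a_1 = 1: 10/1
a_2 = 1: 19/2
a_3 = 37: 713/75
a_4 = 5: 3584/377

3584/377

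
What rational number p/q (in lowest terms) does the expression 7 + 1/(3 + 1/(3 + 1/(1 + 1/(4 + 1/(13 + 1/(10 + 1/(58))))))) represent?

3502978/479435

Collapse the nested fraction from the inside out:
Start with 58.
10 + 1/(58/1) = 10 + 1/58 = 581/58
13 + 1/(581/58) = 13 + 58/581 = 7611/581
4 + 1/(7611/581) = 4 + 581/7611 = 31025/7611
1 + 1/(31025/7611) = 1 + 7611/31025 = 38636/31025
3 + 1/(38636/31025) = 3 + 31025/38636 = 146933/38636
3 + 1/(146933/38636) = 3 + 38636/146933 = 479435/146933
7 + 1/(479435/146933) = 7 + 146933/479435 = 3502978/479435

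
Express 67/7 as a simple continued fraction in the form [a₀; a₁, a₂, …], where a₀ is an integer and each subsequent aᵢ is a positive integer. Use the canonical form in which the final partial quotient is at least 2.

[9; 1, 1, 3]

⌊67/7⌋ = 9, remainder 4
⌊7/4⌋ = 1, remainder 3
⌊4/3⌋ = 1, remainder 1
⌊3/1⌋ = 3, remainder 0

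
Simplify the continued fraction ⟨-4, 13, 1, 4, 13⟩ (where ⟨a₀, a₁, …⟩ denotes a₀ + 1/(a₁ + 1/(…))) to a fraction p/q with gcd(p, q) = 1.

-3578/911

Start with 13.
4 + 1/(13/1) = 4 + 1/13 = 53/13
1 + 1/(53/13) = 1 + 13/53 = 66/53
13 + 1/(66/53) = 13 + 53/66 = 911/66
-4 + 1/(911/66) = -4 + 66/911 = -3578/911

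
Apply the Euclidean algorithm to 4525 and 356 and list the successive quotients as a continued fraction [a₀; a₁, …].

4525 ÷ 356 → quotient 12, remainder 253
356 ÷ 253 → quotient 1, remainder 103
253 ÷ 103 → quotient 2, remainder 47
103 ÷ 47 → quotient 2, remainder 9
47 ÷ 9 → quotient 5, remainder 2
9 ÷ 2 → quotient 4, remainder 1
2 ÷ 1 → quotient 2, remainder 0

[12; 1, 2, 2, 5, 4, 2]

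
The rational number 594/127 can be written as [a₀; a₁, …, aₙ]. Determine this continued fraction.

[4; 1, 2, 10, 4]

Apply division with remainder until the remainder is 0:
594 ÷ 127 → quotient 4, remainder 86
127 ÷ 86 → quotient 1, remainder 41
86 ÷ 41 → quotient 2, remainder 4
41 ÷ 4 → quotient 10, remainder 1
4 ÷ 1 → quotient 4, remainder 0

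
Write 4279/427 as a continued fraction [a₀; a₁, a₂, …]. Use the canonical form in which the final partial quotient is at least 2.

[10; 47, 2, 4]

Run the Euclidean algorithm, recording each quotient:
4279 ÷ 427 → quotient 10, remainder 9
427 ÷ 9 → quotient 47, remainder 4
9 ÷ 4 → quotient 2, remainder 1
4 ÷ 1 → quotient 4, remainder 0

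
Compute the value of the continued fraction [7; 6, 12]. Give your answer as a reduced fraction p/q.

523/73

a_0 = 7: 7/1
a_1 = 6: 43/6
a_2 = 12: 523/73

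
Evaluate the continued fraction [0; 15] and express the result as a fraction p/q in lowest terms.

1/15

Work from the innermost term outward:
Start with 15.
0 + 1/(15/1) = 0 + 1/15 = 1/15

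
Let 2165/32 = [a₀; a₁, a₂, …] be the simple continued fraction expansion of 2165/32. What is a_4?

10

Repeatedly divide and take the remainder:
⌊2165/32⌋ = 67, remainder 21
⌊32/21⌋ = 1, remainder 11
⌊21/11⌋ = 1, remainder 10
⌊11/10⌋ = 1, remainder 1
⌊10/1⌋ = 10, remainder 0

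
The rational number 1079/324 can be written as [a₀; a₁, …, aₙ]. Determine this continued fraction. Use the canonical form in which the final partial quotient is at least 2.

[3; 3, 35, 1, 2]

1079 = 3·324 + 107, so a_0 = 3
324 = 3·107 + 3, so a_1 = 3
107 = 35·3 + 2, so a_2 = 35
3 = 1·2 + 1, so a_3 = 1
2 = 2·1 + 0, so a_4 = 2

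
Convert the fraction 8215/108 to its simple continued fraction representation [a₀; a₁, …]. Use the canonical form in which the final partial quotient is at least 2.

8215 ÷ 108 → quotient 76, remainder 7
108 ÷ 7 → quotient 15, remainder 3
7 ÷ 3 → quotient 2, remainder 1
3 ÷ 1 → quotient 3, remainder 0

[76; 15, 2, 3]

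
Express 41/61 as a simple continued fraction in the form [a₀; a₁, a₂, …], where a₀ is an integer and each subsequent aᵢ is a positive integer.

[0; 1, 2, 20]

41 ÷ 61 → quotient 0, remainder 41
61 ÷ 41 → quotient 1, remainder 20
41 ÷ 20 → quotient 2, remainder 1
20 ÷ 1 → quotient 20, remainder 0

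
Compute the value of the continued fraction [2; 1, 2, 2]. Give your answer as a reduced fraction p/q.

19/7

a_0 = 2: 2/1
a_1 = 1: 3/1
a_2 = 2: 8/3
a_3 = 2: 19/7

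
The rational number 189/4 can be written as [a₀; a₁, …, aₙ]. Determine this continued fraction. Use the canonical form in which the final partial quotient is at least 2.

Run the Euclidean algorithm, recording each quotient:
⌊189/4⌋ = 47, remainder 1
⌊4/1⌋ = 4, remainder 0

[47; 4]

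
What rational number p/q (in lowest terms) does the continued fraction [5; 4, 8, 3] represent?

540/103

Start with 3.
8 + 1/(3/1) = 8 + 1/3 = 25/3
4 + 1/(25/3) = 4 + 3/25 = 103/25
5 + 1/(103/25) = 5 + 25/103 = 540/103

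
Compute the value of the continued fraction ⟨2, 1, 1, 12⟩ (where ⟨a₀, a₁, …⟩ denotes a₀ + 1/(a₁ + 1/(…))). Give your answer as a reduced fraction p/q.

63/25

a_0 = 2: 2/1
a_1 = 1: 3/1
a_2 = 1: 5/2
a_3 = 12: 63/25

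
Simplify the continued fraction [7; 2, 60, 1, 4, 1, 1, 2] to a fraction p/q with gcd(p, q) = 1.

Start with 2.
1 + 1/(2/1) = 1 + 1/2 = 3/2
1 + 1/(3/2) = 1 + 2/3 = 5/3
4 + 1/(5/3) = 4 + 3/5 = 23/5
1 + 1/(23/5) = 1 + 5/23 = 28/23
60 + 1/(28/23) = 60 + 23/28 = 1703/28
2 + 1/(1703/28) = 2 + 28/1703 = 3434/1703
7 + 1/(3434/1703) = 7 + 1703/3434 = 25741/3434

25741/3434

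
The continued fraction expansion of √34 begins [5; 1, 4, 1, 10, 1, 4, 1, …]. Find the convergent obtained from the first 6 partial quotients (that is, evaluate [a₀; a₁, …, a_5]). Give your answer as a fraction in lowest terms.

414/71

Start with 1.
10 + 1/(1/1) = 10 + 1/1 = 11/1
1 + 1/(11/1) = 1 + 1/11 = 12/11
4 + 1/(12/11) = 4 + 11/12 = 59/12
1 + 1/(59/12) = 1 + 12/59 = 71/59
5 + 1/(71/59) = 5 + 59/71 = 414/71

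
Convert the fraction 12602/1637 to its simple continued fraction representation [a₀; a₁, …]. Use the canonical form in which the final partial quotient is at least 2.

12602 ÷ 1637 → quotient 7, remainder 1143
1637 ÷ 1143 → quotient 1, remainder 494
1143 ÷ 494 → quotient 2, remainder 155
494 ÷ 155 → quotient 3, remainder 29
155 ÷ 29 → quotient 5, remainder 10
29 ÷ 10 → quotient 2, remainder 9
10 ÷ 9 → quotient 1, remainder 1
9 ÷ 1 → quotient 9, remainder 0

[7; 1, 2, 3, 5, 2, 1, 9]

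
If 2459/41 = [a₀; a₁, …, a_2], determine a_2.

40

⌊2459/41⌋ = 59, remainder 40
⌊41/40⌋ = 1, remainder 1
⌊40/1⌋ = 40, remainder 0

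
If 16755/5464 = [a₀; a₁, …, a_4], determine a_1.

16755 ÷ 5464 → quotient 3, remainder 363
5464 ÷ 363 → quotient 15, remainder 19

15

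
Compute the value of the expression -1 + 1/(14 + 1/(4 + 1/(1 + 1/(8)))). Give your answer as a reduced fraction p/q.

Use the convergent recurrence hₖ = aₖ·hₖ₋₁ + hₖ₋₂ (and likewise for the denominators kₖ):
a_0 = -1: -1/1
a_1 = 14: -13/14
a_2 = 4: -53/57
a_3 = 1: -66/71
a_4 = 8: -581/625

-581/625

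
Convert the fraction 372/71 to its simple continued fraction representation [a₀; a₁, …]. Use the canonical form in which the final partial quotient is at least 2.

⌊372/71⌋ = 5, remainder 17
⌊71/17⌋ = 4, remainder 3
⌊17/3⌋ = 5, remainder 2
⌊3/2⌋ = 1, remainder 1
⌊2/1⌋ = 2, remainder 0

[5; 4, 5, 1, 2]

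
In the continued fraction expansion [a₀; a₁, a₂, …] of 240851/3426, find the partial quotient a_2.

240851 ÷ 3426 → quotient 70, remainder 1031
3426 ÷ 1031 → quotient 3, remainder 333
1031 ÷ 333 → quotient 3, remainder 32

3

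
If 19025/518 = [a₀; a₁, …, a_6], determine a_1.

1

Repeatedly divide and take the remainder:
19025 ÷ 518 → quotient 36, remainder 377
518 ÷ 377 → quotient 1, remainder 141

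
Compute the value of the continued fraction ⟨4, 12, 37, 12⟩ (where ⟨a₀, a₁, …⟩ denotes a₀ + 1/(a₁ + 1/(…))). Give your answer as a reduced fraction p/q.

21853/5352

Compute successive convergents:
a_0 = 4: 4/1
a_1 = 12: 49/12
a_2 = 37: 1817/445
a_3 = 12: 21853/5352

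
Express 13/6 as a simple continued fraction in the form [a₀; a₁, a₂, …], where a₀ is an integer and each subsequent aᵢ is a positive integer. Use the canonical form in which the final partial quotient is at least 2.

[2; 6]

13 ÷ 6 → quotient 2, remainder 1
6 ÷ 1 → quotient 6, remainder 0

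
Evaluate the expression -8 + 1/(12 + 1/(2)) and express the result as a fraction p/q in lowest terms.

-198/25

Work from the innermost term outward:
Start with 2.
12 + 1/(2/1) = 12 + 1/2 = 25/2
-8 + 1/(25/2) = -8 + 2/25 = -198/25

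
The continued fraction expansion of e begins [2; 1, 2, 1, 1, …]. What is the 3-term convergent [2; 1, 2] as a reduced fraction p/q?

Starting at the tail and folding back:
Start with 2.
1 + 1/(2/1) = 1 + 1/2 = 3/2
2 + 1/(3/2) = 2 + 2/3 = 8/3

8/3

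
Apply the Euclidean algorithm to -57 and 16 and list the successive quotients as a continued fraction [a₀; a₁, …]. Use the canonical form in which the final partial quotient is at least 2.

[-4; 2, 3, 2]

-57 ÷ 16 → quotient -4, remainder 7
16 ÷ 7 → quotient 2, remainder 2
7 ÷ 2 → quotient 3, remainder 1
2 ÷ 1 → quotient 2, remainder 0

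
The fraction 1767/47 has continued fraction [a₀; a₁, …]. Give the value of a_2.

Run the Euclidean algorithm, recording each quotient:
1767 = 37·47 + 28, so a_0 = 37
47 = 1·28 + 19, so a_1 = 1
28 = 1·19 + 9, so a_2 = 1

1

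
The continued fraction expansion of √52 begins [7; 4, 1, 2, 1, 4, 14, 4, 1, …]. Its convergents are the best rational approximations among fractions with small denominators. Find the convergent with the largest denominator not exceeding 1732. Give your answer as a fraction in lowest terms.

9223/1279

List convergents until the denominator exceeds the bound:
a_0 = 7: 7/1  (≤ bound)
a_1 = 4: 29/4  (≤ bound)
a_2 = 1: 36/5  (≤ bound)
a_3 = 2: 101/14  (≤ bound)
a_4 = 1: 137/19  (≤ bound)
a_5 = 4: 649/90  (≤ bound)
a_6 = 14: 9223/1279  (≤ bound)
a_7 = 4: 37541/5206  (> 1732, stop)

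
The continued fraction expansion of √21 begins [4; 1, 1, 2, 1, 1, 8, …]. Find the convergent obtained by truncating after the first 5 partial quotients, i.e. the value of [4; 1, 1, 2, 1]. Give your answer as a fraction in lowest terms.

32/7

a_0 = 4: 4/1
a_1 = 1: 5/1
a_2 = 1: 9/2
a_3 = 2: 23/5
a_4 = 1: 32/7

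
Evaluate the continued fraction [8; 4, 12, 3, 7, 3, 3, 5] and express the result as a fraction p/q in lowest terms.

503227/61034

a_0 = 8: 8/1
a_1 = 4: 33/4
a_2 = 12: 404/49
a_3 = 3: 1245/151
a_4 = 7: 9119/1106
a_5 = 3: 28602/3469
a_6 = 3: 94925/11513
a_7 = 5: 503227/61034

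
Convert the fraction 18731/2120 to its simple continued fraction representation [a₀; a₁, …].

Apply division with remainder until the remainder is 0:
18731 = 8·2120 + 1771, so a_0 = 8
2120 = 1·1771 + 349, so a_1 = 1
1771 = 5·349 + 26, so a_2 = 5
349 = 13·26 + 11, so a_3 = 13
26 = 2·11 + 4, so a_4 = 2
11 = 2·4 + 3, so a_5 = 2
4 = 1·3 + 1, so a_6 = 1
3 = 3·1 + 0, so a_7 = 3

[8; 1, 5, 13, 2, 2, 1, 3]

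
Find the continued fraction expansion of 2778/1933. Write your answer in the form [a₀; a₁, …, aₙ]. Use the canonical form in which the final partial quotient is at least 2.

2778 = 1·1933 + 845, so a_0 = 1
1933 = 2·845 + 243, so a_1 = 2
845 = 3·243 + 116, so a_2 = 3
243 = 2·116 + 11, so a_3 = 2
116 = 10·11 + 6, so a_4 = 10
11 = 1·6 + 5, so a_5 = 1
6 = 1·5 + 1, so a_6 = 1
5 = 5·1 + 0, so a_7 = 5

[1; 2, 3, 2, 10, 1, 1, 5]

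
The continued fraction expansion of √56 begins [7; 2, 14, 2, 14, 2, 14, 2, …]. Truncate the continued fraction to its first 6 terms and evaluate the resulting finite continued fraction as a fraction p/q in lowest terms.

13455/1798

a_0 = 7: 7/1
a_1 = 2: 15/2
a_2 = 14: 217/29
a_3 = 2: 449/60
a_4 = 14: 6503/869
a_5 = 2: 13455/1798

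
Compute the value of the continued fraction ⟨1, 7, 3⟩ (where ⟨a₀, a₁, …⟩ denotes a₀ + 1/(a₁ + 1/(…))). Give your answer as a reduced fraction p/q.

25/22

Start with 3.
7 + 1/(3/1) = 7 + 1/3 = 22/3
1 + 1/(22/3) = 1 + 3/22 = 25/22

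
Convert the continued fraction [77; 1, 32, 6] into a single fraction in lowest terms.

Start with 6.
32 + 1/(6/1) = 32 + 1/6 = 193/6
1 + 1/(193/6) = 1 + 6/193 = 199/193
77 + 1/(199/193) = 77 + 193/199 = 15516/199

15516/199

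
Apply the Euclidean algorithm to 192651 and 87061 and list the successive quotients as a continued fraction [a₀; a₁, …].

[2; 4, 1, 2, 3, 7, 42, 6]

Apply division with remainder until the remainder is 0:
192651 ÷ 87061 → quotient 2, remainder 18529
87061 ÷ 18529 → quotient 4, remainder 12945
18529 ÷ 12945 → quotient 1, remainder 5584
12945 ÷ 5584 → quotient 2, remainder 1777
5584 ÷ 1777 → quotient 3, remainder 253
1777 ÷ 253 → quotient 7, remainder 6
253 ÷ 6 → quotient 42, remainder 1
6 ÷ 1 → quotient 6, remainder 0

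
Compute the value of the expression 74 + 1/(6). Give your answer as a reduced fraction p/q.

445/6

a_0 = 74: 74/1
a_1 = 6: 445/6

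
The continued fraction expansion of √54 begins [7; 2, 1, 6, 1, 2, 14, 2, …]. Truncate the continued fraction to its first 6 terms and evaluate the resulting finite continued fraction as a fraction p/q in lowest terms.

Use the convergent recurrence hₖ = aₖ·hₖ₋₁ + hₖ₋₂ (and likewise for the denominators kₖ):
a_0 = 7: 7/1
a_1 = 2: 15/2
a_2 = 1: 22/3
a_3 = 6: 147/20
a_4 = 1: 169/23
a_5 = 2: 485/66

485/66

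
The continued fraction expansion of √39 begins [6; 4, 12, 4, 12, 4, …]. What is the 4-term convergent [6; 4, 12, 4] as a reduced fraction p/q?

1249/200

Start with 4.
12 + 1/(4/1) = 12 + 1/4 = 49/4
4 + 1/(49/4) = 4 + 4/49 = 200/49
6 + 1/(200/49) = 6 + 49/200 = 1249/200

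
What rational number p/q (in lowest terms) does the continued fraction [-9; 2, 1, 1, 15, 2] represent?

Start with 2.
15 + 1/(2/1) = 15 + 1/2 = 31/2
1 + 1/(31/2) = 1 + 2/31 = 33/31
1 + 1/(33/31) = 1 + 31/33 = 64/33
2 + 1/(64/33) = 2 + 33/64 = 161/64
-9 + 1/(161/64) = -9 + 64/161 = -1385/161

-1385/161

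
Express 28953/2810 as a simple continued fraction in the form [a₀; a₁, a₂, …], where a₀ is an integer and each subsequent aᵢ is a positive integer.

Run the Euclidean algorithm, recording each quotient:
28953 = 10·2810 + 853, so a_0 = 10
2810 = 3·853 + 251, so a_1 = 3
853 = 3·251 + 100, so a_2 = 3
251 = 2·100 + 51, so a_3 = 2
100 = 1·51 + 49, so a_4 = 1
51 = 1·49 + 2, so a_5 = 1
49 = 24·2 + 1, so a_6 = 24
2 = 2·1 + 0, so a_7 = 2

[10; 3, 3, 2, 1, 1, 24, 2]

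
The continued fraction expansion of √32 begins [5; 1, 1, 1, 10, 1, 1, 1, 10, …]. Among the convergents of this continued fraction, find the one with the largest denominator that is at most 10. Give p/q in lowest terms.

List convergents until the denominator exceeds the bound:
a_0 = 5: 5/1  (≤ bound)
a_1 = 1: 6/1  (≤ bound)
a_2 = 1: 11/2  (≤ bound)
a_3 = 1: 17/3  (≤ bound)
a_4 = 10: 181/32  (> 10, stop)

17/3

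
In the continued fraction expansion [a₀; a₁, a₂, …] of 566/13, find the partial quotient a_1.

566 = 43·13 + 7, so a_0 = 43
13 = 1·7 + 6, so a_1 = 1

1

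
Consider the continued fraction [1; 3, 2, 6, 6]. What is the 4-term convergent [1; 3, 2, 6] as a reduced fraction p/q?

Start with 6.
2 + 1/(6/1) = 2 + 1/6 = 13/6
3 + 1/(13/6) = 3 + 6/13 = 45/13
1 + 1/(45/13) = 1 + 13/45 = 58/45

58/45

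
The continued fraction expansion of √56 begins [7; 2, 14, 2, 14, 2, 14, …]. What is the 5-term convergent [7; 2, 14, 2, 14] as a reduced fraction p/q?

6503/869

a_0 = 7: 7/1
a_1 = 2: 15/2
a_2 = 14: 217/29
a_3 = 2: 449/60
a_4 = 14: 6503/869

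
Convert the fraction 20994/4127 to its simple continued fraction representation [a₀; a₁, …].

20994 = 5·4127 + 359, so a_0 = 5
4127 = 11·359 + 178, so a_1 = 11
359 = 2·178 + 3, so a_2 = 2
178 = 59·3 + 1, so a_3 = 59
3 = 3·1 + 0, so a_4 = 3

[5; 11, 2, 59, 3]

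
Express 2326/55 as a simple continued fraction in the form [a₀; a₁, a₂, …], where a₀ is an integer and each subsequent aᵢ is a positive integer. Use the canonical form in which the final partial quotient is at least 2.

2326 ÷ 55 → quotient 42, remainder 16
55 ÷ 16 → quotient 3, remainder 7
16 ÷ 7 → quotient 2, remainder 2
7 ÷ 2 → quotient 3, remainder 1
2 ÷ 1 → quotient 2, remainder 0

[42; 3, 2, 3, 2]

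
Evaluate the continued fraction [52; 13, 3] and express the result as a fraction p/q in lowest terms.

a_0 = 52: 52/1
a_1 = 13: 677/13
a_2 = 3: 2083/40

2083/40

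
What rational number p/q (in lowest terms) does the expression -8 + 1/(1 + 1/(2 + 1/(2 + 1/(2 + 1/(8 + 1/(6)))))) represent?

Starting at the tail and folding back:
Start with 6.
8 + 1/(6/1) = 8 + 1/6 = 49/6
2 + 1/(49/6) = 2 + 6/49 = 104/49
2 + 1/(104/49) = 2 + 49/104 = 257/104
2 + 1/(257/104) = 2 + 104/257 = 618/257
1 + 1/(618/257) = 1 + 257/618 = 875/618
-8 + 1/(875/618) = -8 + 618/875 = -6382/875

-6382/875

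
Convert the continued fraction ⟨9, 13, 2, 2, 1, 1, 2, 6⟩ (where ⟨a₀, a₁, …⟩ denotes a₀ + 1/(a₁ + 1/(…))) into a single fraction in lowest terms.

a_0 = 9: 9/1
a_1 = 13: 118/13
a_2 = 2: 245/27
a_3 = 2: 608/67
a_4 = 1: 853/94
a_5 = 1: 1461/161
a_6 = 2: 3775/416
a_7 = 6: 24111/2657

24111/2657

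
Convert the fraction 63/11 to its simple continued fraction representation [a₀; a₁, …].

[5; 1, 2, 1, 2]

⌊63/11⌋ = 5, remainder 8
⌊11/8⌋ = 1, remainder 3
⌊8/3⌋ = 2, remainder 2
⌊3/2⌋ = 1, remainder 1
⌊2/1⌋ = 2, remainder 0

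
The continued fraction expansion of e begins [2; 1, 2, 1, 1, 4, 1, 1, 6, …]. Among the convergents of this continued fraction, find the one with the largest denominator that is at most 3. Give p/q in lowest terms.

8/3

List convergents until the denominator exceeds the bound:
a_0 = 2: 2/1  (≤ bound)
a_1 = 1: 3/1  (≤ bound)
a_2 = 2: 8/3  (≤ bound)
a_3 = 1: 11/4  (> 3, stop)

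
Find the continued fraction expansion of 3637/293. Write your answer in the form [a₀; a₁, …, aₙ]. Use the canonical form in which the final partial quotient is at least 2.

Run the Euclidean algorithm, recording each quotient:
⌊3637/293⌋ = 12, remainder 121
⌊293/121⌋ = 2, remainder 51
⌊121/51⌋ = 2, remainder 19
⌊51/19⌋ = 2, remainder 13
⌊19/13⌋ = 1, remainder 6
⌊13/6⌋ = 2, remainder 1
⌊6/1⌋ = 6, remainder 0

[12; 2, 2, 2, 1, 2, 6]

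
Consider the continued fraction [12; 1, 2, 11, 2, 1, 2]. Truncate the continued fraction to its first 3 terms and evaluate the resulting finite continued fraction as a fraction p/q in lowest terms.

38/3

Compute successive convergents:
a_0 = 12: 12/1
a_1 = 1: 13/1
a_2 = 2: 38/3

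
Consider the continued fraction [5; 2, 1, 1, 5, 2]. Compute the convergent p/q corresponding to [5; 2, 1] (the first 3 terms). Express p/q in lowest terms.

a_0 = 5: 5/1
a_1 = 2: 11/2
a_2 = 1: 16/3

16/3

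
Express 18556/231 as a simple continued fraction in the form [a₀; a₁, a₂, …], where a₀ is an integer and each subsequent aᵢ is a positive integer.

Apply division with remainder until the remainder is 0:
18556 = 80·231 + 76, so a_0 = 80
231 = 3·76 + 3, so a_1 = 3
76 = 25·3 + 1, so a_2 = 25
3 = 3·1 + 0, so a_3 = 3

[80; 3, 25, 3]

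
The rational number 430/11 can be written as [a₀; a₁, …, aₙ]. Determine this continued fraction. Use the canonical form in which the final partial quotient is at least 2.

[39; 11]

Run the Euclidean algorithm, recording each quotient:
⌊430/11⌋ = 39, remainder 1
⌊11/1⌋ = 11, remainder 0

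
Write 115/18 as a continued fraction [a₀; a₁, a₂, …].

[6; 2, 1, 1, 3]

115 ÷ 18 → quotient 6, remainder 7
18 ÷ 7 → quotient 2, remainder 4
7 ÷ 4 → quotient 1, remainder 3
4 ÷ 3 → quotient 1, remainder 1
3 ÷ 1 → quotient 3, remainder 0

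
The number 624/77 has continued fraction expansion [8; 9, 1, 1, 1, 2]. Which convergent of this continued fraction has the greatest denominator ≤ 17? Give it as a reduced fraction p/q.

a_0 = 8: 8/1  (≤ bound)
a_1 = 9: 73/9  (≤ bound)
a_2 = 1: 81/10  (≤ bound)
a_3 = 1: 154/19  (> 17, stop)

81/10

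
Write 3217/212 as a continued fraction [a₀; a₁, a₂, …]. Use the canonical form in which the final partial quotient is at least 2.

[15; 5, 1, 2, 1, 2, 3]

Repeatedly divide and take the remainder:
3217 = 15·212 + 37, so a_0 = 15
212 = 5·37 + 27, so a_1 = 5
37 = 1·27 + 10, so a_2 = 1
27 = 2·10 + 7, so a_3 = 2
10 = 1·7 + 3, so a_4 = 1
7 = 2·3 + 1, so a_5 = 2
3 = 3·1 + 0, so a_6 = 3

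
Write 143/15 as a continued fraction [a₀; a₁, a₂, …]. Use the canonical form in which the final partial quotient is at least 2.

143 = 9·15 + 8, so a_0 = 9
15 = 1·8 + 7, so a_1 = 1
8 = 1·7 + 1, so a_2 = 1
7 = 7·1 + 0, so a_3 = 7

[9; 1, 1, 7]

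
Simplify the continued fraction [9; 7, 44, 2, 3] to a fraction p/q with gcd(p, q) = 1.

19967/2184

a_0 = 9: 9/1
a_1 = 7: 64/7
a_2 = 44: 2825/309
a_3 = 2: 5714/625
a_4 = 3: 19967/2184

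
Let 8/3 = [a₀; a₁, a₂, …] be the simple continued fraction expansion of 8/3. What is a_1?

1

8 = 2·3 + 2, so a_0 = 2
3 = 1·2 + 1, so a_1 = 1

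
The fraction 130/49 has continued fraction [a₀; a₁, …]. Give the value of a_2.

1

Run the Euclidean algorithm, recording each quotient:
130 ÷ 49 → quotient 2, remainder 32
49 ÷ 32 → quotient 1, remainder 17
32 ÷ 17 → quotient 1, remainder 15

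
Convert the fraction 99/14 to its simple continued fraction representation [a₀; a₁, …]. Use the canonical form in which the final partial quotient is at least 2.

[7; 14]

Repeatedly divide and take the remainder:
⌊99/14⌋ = 7, remainder 1
⌊14/1⌋ = 14, remainder 0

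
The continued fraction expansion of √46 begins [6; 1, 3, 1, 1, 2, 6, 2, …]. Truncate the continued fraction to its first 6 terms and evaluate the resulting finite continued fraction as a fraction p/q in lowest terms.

156/23

Use the convergent recurrence hₖ = aₖ·hₖ₋₁ + hₖ₋₂ (and likewise for the denominators kₖ):
a_0 = 6: 6/1
a_1 = 1: 7/1
a_2 = 3: 27/4
a_3 = 1: 34/5
a_4 = 1: 61/9
a_5 = 2: 156/23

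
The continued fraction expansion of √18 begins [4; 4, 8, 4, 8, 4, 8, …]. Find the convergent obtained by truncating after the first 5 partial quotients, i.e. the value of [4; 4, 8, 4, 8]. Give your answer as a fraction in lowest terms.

Start with 8.
4 + 1/(8/1) = 4 + 1/8 = 33/8
8 + 1/(33/8) = 8 + 8/33 = 272/33
4 + 1/(272/33) = 4 + 33/272 = 1121/272
4 + 1/(1121/272) = 4 + 272/1121 = 4756/1121

4756/1121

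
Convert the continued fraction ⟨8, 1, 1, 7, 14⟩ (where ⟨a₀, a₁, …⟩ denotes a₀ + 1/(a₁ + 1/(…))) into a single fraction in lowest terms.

Start with 14.
7 + 1/(14/1) = 7 + 1/14 = 99/14
1 + 1/(99/14) = 1 + 14/99 = 113/99
1 + 1/(113/99) = 1 + 99/113 = 212/113
8 + 1/(212/113) = 8 + 113/212 = 1809/212

1809/212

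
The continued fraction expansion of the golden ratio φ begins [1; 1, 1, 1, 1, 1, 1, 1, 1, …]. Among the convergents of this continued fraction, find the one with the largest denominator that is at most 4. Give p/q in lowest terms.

5/3

a_0 = 1: 1/1  (≤ bound)
a_1 = 1: 2/1  (≤ bound)
a_2 = 1: 3/2  (≤ bound)
a_3 = 1: 5/3  (≤ bound)
a_4 = 1: 8/5  (> 4, stop)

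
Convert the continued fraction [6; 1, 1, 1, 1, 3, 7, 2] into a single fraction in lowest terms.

1851/280

Start with 2.
7 + 1/(2/1) = 7 + 1/2 = 15/2
3 + 1/(15/2) = 3 + 2/15 = 47/15
1 + 1/(47/15) = 1 + 15/47 = 62/47
1 + 1/(62/47) = 1 + 47/62 = 109/62
1 + 1/(109/62) = 1 + 62/109 = 171/109
1 + 1/(171/109) = 1 + 109/171 = 280/171
6 + 1/(280/171) = 6 + 171/280 = 1851/280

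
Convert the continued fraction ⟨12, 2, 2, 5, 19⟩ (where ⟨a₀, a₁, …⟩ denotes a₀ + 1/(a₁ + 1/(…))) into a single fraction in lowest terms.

6427/518

a_0 = 12: 12/1
a_1 = 2: 25/2
a_2 = 2: 62/5
a_3 = 5: 335/27
a_4 = 19: 6427/518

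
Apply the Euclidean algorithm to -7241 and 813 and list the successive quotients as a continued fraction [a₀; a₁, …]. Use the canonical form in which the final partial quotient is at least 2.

⌊-7241/813⌋ = -9, remainder 76
⌊813/76⌋ = 10, remainder 53
⌊76/53⌋ = 1, remainder 23
⌊53/23⌋ = 2, remainder 7
⌊23/7⌋ = 3, remainder 2
⌊7/2⌋ = 3, remainder 1
⌊2/1⌋ = 2, remainder 0

[-9; 10, 1, 2, 3, 3, 2]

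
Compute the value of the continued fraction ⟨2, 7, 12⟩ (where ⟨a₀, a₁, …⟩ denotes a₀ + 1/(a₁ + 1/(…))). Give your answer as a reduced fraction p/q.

182/85

Start with 12.
7 + 1/(12/1) = 7 + 1/12 = 85/12
2 + 1/(85/12) = 2 + 12/85 = 182/85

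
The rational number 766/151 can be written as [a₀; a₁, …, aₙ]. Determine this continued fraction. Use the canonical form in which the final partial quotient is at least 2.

[5; 13, 1, 2, 1, 2]

Repeatedly divide and take the remainder:
766 = 5·151 + 11, so a_0 = 5
151 = 13·11 + 8, so a_1 = 13
11 = 1·8 + 3, so a_2 = 1
8 = 2·3 + 2, so a_3 = 2
3 = 1·2 + 1, so a_4 = 1
2 = 2·1 + 0, so a_5 = 2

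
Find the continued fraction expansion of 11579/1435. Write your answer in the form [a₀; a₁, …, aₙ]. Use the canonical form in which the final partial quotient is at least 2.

11579 = 8·1435 + 99, so a_0 = 8
1435 = 14·99 + 49, so a_1 = 14
99 = 2·49 + 1, so a_2 = 2
49 = 49·1 + 0, so a_3 = 49

[8; 14, 2, 49]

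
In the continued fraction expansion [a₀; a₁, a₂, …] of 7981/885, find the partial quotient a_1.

⌊7981/885⌋ = 9, remainder 16
⌊885/16⌋ = 55, remainder 5

55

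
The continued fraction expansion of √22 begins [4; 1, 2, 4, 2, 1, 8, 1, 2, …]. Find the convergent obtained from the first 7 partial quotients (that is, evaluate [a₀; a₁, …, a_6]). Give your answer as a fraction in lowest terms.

a_0 = 4: 4/1
a_1 = 1: 5/1
a_2 = 2: 14/3
a_3 = 4: 61/13
a_4 = 2: 136/29
a_5 = 1: 197/42
a_6 = 8: 1712/365

1712/365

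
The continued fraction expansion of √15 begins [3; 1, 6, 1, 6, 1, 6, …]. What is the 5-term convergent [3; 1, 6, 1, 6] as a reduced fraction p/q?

213/55

Start with 6.
1 + 1/(6/1) = 1 + 1/6 = 7/6
6 + 1/(7/6) = 6 + 6/7 = 48/7
1 + 1/(48/7) = 1 + 7/48 = 55/48
3 + 1/(55/48) = 3 + 48/55 = 213/55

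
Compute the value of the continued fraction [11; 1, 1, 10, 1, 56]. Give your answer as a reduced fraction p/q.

15082/1309

Start with 56.
1 + 1/(56/1) = 1 + 1/56 = 57/56
10 + 1/(57/56) = 10 + 56/57 = 626/57
1 + 1/(626/57) = 1 + 57/626 = 683/626
1 + 1/(683/626) = 1 + 626/683 = 1309/683
11 + 1/(1309/683) = 11 + 683/1309 = 15082/1309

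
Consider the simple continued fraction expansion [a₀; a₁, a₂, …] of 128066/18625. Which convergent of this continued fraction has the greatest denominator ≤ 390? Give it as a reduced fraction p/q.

a_0 = 6: 6/1  (≤ bound)
a_1 = 1: 7/1  (≤ bound)
a_2 = 7: 55/8  (≤ bound)
a_3 = 15: 832/121  (≤ bound)
a_4 = 10: 8375/1218  (> 390, stop)

832/121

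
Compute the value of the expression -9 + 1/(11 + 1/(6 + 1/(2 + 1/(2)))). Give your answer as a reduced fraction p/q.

-3181/357

Build up convergents one term at a time:
a_0 = -9: -9/1
a_1 = 11: -98/11
a_2 = 6: -597/67
a_3 = 2: -1292/145
a_4 = 2: -3181/357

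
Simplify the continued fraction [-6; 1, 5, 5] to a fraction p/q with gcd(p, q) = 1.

-160/31

Compute successive convergents:
a_0 = -6: -6/1
a_1 = 1: -5/1
a_2 = 5: -31/6
a_3 = 5: -160/31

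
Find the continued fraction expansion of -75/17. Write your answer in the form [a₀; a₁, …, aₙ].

[-5; 1, 1, 2, 3]

-75 ÷ 17 → quotient -5, remainder 10
17 ÷ 10 → quotient 1, remainder 7
10 ÷ 7 → quotient 1, remainder 3
7 ÷ 3 → quotient 2, remainder 1
3 ÷ 1 → quotient 3, remainder 0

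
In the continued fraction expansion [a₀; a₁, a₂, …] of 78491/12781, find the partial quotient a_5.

⌊78491/12781⌋ = 6, remainder 1805
⌊12781/1805⌋ = 7, remainder 146
⌊1805/146⌋ = 12, remainder 53
⌊146/53⌋ = 2, remainder 40
⌊53/40⌋ = 1, remainder 13
⌊40/13⌋ = 3, remainder 1

3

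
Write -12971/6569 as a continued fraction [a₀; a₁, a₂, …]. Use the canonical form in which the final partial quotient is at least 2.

[-2; 39, 2, 1, 55]

Apply division with remainder until the remainder is 0:
⌊-12971/6569⌋ = -2, remainder 167
⌊6569/167⌋ = 39, remainder 56
⌊167/56⌋ = 2, remainder 55
⌊56/55⌋ = 1, remainder 1
⌊55/1⌋ = 55, remainder 0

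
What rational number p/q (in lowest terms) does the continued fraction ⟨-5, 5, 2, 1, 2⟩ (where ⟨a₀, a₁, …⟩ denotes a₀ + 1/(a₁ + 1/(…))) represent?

Compute successive convergents:
a_0 = -5: -5/1
a_1 = 5: -24/5
a_2 = 2: -53/11
a_3 = 1: -77/16
a_4 = 2: -207/43

-207/43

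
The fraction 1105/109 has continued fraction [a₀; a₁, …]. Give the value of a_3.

1105 ÷ 109 → quotient 10, remainder 15
109 ÷ 15 → quotient 7, remainder 4
15 ÷ 4 → quotient 3, remainder 3
4 ÷ 3 → quotient 1, remainder 1

1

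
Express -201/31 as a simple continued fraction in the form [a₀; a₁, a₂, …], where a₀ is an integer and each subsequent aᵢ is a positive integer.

-201 = -7·31 + 16, so a_0 = -7
31 = 1·16 + 15, so a_1 = 1
16 = 1·15 + 1, so a_2 = 1
15 = 15·1 + 0, so a_3 = 15

[-7; 1, 1, 15]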